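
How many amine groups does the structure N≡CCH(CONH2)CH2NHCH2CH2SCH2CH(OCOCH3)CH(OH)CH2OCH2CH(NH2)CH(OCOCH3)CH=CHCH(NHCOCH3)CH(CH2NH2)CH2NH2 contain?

4

N≡C–: carbon triple-bonded to nitrogen → nitrile.
pendant –CONH2: carbonyl C bonded to C and N → amide.
C–N–C with sp³ carbons and no adjacent C=O → amine (secondary).
C–S–C linkage → sulfide (thioether).
pendant –OC(=O)CH3: an acyloxy group → ester.
–OH on an sp³ carbon → alcohol (secondary).
C–O–C with sp³ carbons on both sides and no adjacent C=O → ether.
–NH2 on an sp³ carbon with no adjacent C=O → amine.
pendant –OC(=O)CH3: an acyloxy group → ester.
C=C double bond → alkene.
pendant –NHC(=O)CH3: N bonded to a carbonyl → amide (not amine).
pendant –CH2NH2: N on sp³ C, no adjacent C=O → amine.
–NH2 on an sp³ carbon with no adjacent C=O → amine.
Amine appears at: CH2NHCH2, CH(NH2), CH(CH2NH2), CH2NH2 → 4.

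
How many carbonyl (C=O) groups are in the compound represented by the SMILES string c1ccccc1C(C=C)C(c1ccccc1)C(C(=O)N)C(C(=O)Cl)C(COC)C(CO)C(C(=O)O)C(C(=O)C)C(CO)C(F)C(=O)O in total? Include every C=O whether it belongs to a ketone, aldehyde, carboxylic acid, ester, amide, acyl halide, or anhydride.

5

CH(CONH2): amide, 1 C=O (running total 1).
CH(COCl): acyl halide, 1 C=O (running total 2).
CH(COOH): carboxylic acid, 1 C=O (running total 3).
CH(COCH3): ketone, 1 C=O (running total 4).
COOH: carboxylic acid, 1 C=O (running total 5).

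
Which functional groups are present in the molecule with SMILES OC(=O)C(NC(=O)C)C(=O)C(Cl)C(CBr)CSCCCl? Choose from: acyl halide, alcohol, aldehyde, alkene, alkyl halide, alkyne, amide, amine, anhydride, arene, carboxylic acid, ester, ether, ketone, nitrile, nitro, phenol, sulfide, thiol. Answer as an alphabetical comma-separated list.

–COOH: carbonyl C bonded to –OH and C → carboxylic acid (the –OH is not a separate alcohol).
pendant –NHC(=O)CH3: N bonded to a carbonyl → amide (not amine).
–C(=O)– with carbon on both sides → ketone.
halogen on an sp³ carbon → alkyl halide.
pendant –CH2X: halogen on sp³ carbon → alkyl halide.
C–S–C linkage → sulfide (thioether).
halogen on an sp³ carbon → alkyl halide.

alkyl halide, amide, carboxylic acid, ketone, sulfide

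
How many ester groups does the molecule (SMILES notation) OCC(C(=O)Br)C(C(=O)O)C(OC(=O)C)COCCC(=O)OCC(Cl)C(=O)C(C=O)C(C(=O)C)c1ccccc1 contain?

HO– on an sp³ carbon → alcohol.
pendant –C(=O)X: carbonyl C bonded to C and halogen → acyl halide.
pendant –COOH: carbonyl C bonded to C and –OH → carboxylic acid.
pendant –OC(=O)CH3: an acyloxy group → ester.
C–O–C with sp³ carbons on both sides and no adjacent C=O → ether.
–C(=O)–O–C with C on the carbonyl side → ester.
halogen on an sp³ carbon → alkyl halide.
–C(=O)– with carbon on both sides → ketone.
pendant –CHO: carbonyl C bonded to C and H → aldehyde.
pendant –COCH3: carbonyl C bonded to two carbons → ketone.
–C6H5 phenyl ring → arene.
Ester appears at: CH(OCOCH3), CH2COOCH2 → 2.

2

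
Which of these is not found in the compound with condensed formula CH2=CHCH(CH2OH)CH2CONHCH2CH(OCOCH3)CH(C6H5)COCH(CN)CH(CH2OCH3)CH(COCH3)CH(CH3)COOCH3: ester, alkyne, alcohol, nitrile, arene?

ester: present (CH(OCOCH3) — pendant –OC(=O)CH3: an acyloxy group → ester).
alcohol: present (CH(CH2OH) — pendant –CH2OH on an sp³ backbone C → alcohol).
nitrile: present (CH(CN) — pendant –C≡N: nitrile).
arene: present (CH(C6H5) — pendant –C6H5: benzene ring → arene).
alkyne: absent. In CH(CN), the triple bond is C≡N, not C≡C, so it is a nitrile.

alkyne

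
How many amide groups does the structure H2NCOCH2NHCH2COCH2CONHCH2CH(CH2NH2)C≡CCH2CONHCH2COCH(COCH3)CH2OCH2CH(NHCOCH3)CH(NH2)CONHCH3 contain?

5

Taking each segment in turn:
  H2NCO: –C(=O)NH2: carbonyl C bonded to C and to N → amide (the N is not a separate amine).
  CH2NHCH2: C–N–C with sp³ carbons and no adjacent C=O → amine (secondary).
  CO: –C(=O)– with carbon on both sides → ketone.
  CH2CONHCH2: –C(=O)–N– linkage → amide (the N is not an amine).
  CH(CH2NH2): pendant –CH2NH2: N on sp³ C, no adjacent C=O → amine.
  C≡C: C≡C triple bond → alkyne.
  CH2CONHCH2: –C(=O)–N– linkage → amide (the N is not an amine).
  CO: –C(=O)– with carbon on both sides → ketone.
  CH(COCH3): pendant –COCH3: carbonyl C bonded to two carbons → ketone.
  CH2OCH2: C–O–C with sp³ carbons on both sides and no adjacent C=O → ether.
  CH(NHCOCH3): pendant –NHC(=O)CH3: N bonded to a carbonyl → amide (not amine).
  CH(NH2): –NH2 on an sp³ carbon with no adjacent C=O → amine.
  CONHCH3: –C(=O)NHCH3: carbonyl C bonded to C and to N → amide (the N is not an amine).
Amide appears at: H2NCO, CH2CONHCH2, CH2CONHCH2, CH(NHCOCH3), CONHCH3 → 5.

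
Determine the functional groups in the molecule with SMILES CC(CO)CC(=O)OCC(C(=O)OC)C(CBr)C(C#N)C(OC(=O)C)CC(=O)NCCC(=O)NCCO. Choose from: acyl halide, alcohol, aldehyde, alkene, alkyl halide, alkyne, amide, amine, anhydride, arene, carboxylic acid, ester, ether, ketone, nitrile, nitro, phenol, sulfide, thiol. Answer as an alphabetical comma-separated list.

alcohol, alkyl halide, amide, ester, nitrile

Taking each segment in turn:
  CH(CH2OH): pendant –CH2OH on an sp³ backbone C → alcohol.
  CH2COOCH2: –C(=O)–O–C with C on the carbonyl side → ester.
  CH(COOCH3): pendant –COOCH3: carbonyl C bonded to C and –OCH3 → ester.
  CH(CH2Br): pendant –CH2X: halogen on sp³ carbon → alkyl halide.
  CH(CN): pendant –C≡N: nitrile.
  CH(OCOCH3): pendant –OC(=O)CH3: an acyloxy group → ester.
  CH2CONHCH2: –C(=O)–N– linkage → amide (the N is not an amine).
  CH2CONHCH2: –C(=O)–N– linkage → amide (the N is not an amine).
  CH2OH: –OH on an sp³ carbon → alcohol.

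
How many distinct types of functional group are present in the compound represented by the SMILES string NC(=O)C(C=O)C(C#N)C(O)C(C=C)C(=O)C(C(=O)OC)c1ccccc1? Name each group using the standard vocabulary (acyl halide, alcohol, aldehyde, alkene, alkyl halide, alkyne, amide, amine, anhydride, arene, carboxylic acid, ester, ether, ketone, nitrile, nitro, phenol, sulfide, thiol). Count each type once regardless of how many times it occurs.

8

Working along the chain:
  H2NCO: –C(=O)NH2: carbonyl C bonded to C and to N → amide (the N is not a separate amine).
  CH(CHO): pendant –CHO: carbonyl C bonded to C and H → aldehyde.
  CH(CN): pendant –C≡N: nitrile.
  CH(OH): –OH on an sp³ carbon → alcohol (secondary).
  CH(CH=CH2): pendant –CH=CH2: C=C double bond → alkene.
  CO: –C(=O)– with carbon on both sides → ketone.
  CH(COOCH3): pendant –COOCH3: carbonyl C bonded to C and –OCH3 → ester.
  C6H5: –C6H5 phenyl ring → arene.
Distinct types present: alcohol, aldehyde, alkene, amide, arene, ester, ketone, nitrile.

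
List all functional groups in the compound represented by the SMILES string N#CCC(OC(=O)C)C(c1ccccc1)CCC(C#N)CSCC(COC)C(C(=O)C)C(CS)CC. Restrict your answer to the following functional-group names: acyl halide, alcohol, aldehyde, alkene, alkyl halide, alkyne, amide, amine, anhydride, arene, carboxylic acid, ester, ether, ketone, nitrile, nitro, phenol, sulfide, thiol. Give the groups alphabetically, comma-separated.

arene, ester, ether, ketone, nitrile, sulfide, thiol

N≡C–: carbon triple-bonded to nitrogen → nitrile.
pendant –OC(=O)CH3: an acyloxy group → ester.
pendant –C6H5: benzene ring → arene.
pendant –C≡N: nitrile.
C–S–C linkage → sulfide (thioether).
pendant –CH2OCH3: C–O–C linkage → ether.
pendant –COCH3: carbonyl C bonded to two carbons → ketone.
pendant –CH2SH → thiol.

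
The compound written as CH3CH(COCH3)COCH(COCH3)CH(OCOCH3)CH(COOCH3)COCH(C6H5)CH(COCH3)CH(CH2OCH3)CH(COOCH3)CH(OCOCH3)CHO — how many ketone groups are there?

pendant –COCH3: carbonyl C bonded to two carbons → ketone.
–C(=O)– with carbon on both sides → ketone.
pendant –COCH3: carbonyl C bonded to two carbons → ketone.
pendant –OC(=O)CH3: an acyloxy group → ester.
pendant –COOCH3: carbonyl C bonded to C and –OCH3 → ester.
–C(=O)– with carbon on both sides → ketone.
pendant –C6H5: benzene ring → arene.
pendant –COCH3: carbonyl C bonded to two carbons → ketone.
pendant –CH2OCH3: C–O–C linkage → ether.
pendant –COOCH3: carbonyl C bonded to C and –OCH3 → ester.
pendant –OC(=O)CH3: an acyloxy group → ester.
terminal –CHO: carbonyl C bonded to H and C → aldehyde.
Ketone appears at: CH(COCH3), CO, CH(COCH3), CO, CH(COCH3) → 5.

5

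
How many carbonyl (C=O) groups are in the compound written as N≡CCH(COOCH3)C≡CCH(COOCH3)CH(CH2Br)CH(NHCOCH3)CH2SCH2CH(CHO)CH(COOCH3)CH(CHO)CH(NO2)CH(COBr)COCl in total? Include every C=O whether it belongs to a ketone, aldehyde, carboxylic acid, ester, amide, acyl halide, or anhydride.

CH(COOCH3): ester, 1 C=O (running total 1).
CH(COOCH3): ester, 1 C=O (running total 2).
CH(NHCOCH3): amide, 1 C=O (running total 3).
CH(CHO): aldehyde, 1 C=O (running total 4).
CH(COOCH3): ester, 1 C=O (running total 5).
CH(CHO): aldehyde, 1 C=O (running total 6).
CH(COBr): acyl halide, 1 C=O (running total 7).
COCl: acyl halide, 1 C=O (running total 8).

8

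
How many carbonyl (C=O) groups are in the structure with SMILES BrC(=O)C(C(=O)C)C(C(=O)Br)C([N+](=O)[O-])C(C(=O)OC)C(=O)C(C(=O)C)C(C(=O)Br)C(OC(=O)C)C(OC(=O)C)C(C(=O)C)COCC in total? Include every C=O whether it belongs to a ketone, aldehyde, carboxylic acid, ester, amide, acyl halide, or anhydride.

10

BrCO: acyl halide, 1 C=O (running total 1).
CH(COCH3): ketone, 1 C=O (running total 2).
CH(COBr): acyl halide, 1 C=O (running total 3).
CH(COOCH3): ester, 1 C=O (running total 4).
CO: ketone, 1 C=O (running total 5).
CH(COCH3): ketone, 1 C=O (running total 6).
CH(COBr): acyl halide, 1 C=O (running total 7).
CH(OCOCH3): ester, 1 C=O (running total 8).
CH(OCOCH3): ester, 1 C=O (running total 9).
CH(COCH3): ketone, 1 C=O (running total 10).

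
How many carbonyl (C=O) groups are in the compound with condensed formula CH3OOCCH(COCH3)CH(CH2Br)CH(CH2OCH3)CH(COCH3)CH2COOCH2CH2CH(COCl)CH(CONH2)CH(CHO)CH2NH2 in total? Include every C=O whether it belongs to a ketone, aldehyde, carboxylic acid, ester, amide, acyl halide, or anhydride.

7

CH3OOC: ester, 1 C=O (running total 1).
CH(COCH3): ketone, 1 C=O (running total 2).
CH(COCH3): ketone, 1 C=O (running total 3).
CH2COOCH2: ester, 1 C=O (running total 4).
CH(COCl): acyl halide, 1 C=O (running total 5).
CH(CONH2): amide, 1 C=O (running total 6).
CH(CHO): aldehyde, 1 C=O (running total 7).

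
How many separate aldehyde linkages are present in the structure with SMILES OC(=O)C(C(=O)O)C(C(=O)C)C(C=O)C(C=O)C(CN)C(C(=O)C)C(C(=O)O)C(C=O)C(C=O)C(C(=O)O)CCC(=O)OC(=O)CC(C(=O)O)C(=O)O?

Reading the structure from left to right:
  HOOC: –COOH: carbonyl C bonded to –OH and C → carboxylic acid (the –OH is not a separate alcohol).
  CH(COOH): pendant –COOH: carbonyl C bonded to C and –OH → carboxylic acid.
  CH(COCH3): pendant –COCH3: carbonyl C bonded to two carbons → ketone.
  CH(CHO): pendant –CHO: carbonyl C bonded to C and H → aldehyde.
  CH(CHO): pendant –CHO: carbonyl C bonded to C and H → aldehyde.
  CH(CH2NH2): pendant –CH2NH2: N on sp³ C, no adjacent C=O → amine.
  CH(COCH3): pendant –COCH3: carbonyl C bonded to two carbons → ketone.
  CH(COOH): pendant –COOH: carbonyl C bonded to C and –OH → carboxylic acid.
  CH(CHO): pendant –CHO: carbonyl C bonded to C and H → aldehyde.
  CH(CHO): pendant –CHO: carbonyl C bonded to C and H → aldehyde.
  CH(COOH): pendant –COOH: carbonyl C bonded to C and –OH → carboxylic acid.
  CH2CO-O-COCH2: two acyl groups sharing one oxygen, –C(=O)–O–C(=O)– → anhydride.
  CH(COOH): pendant –COOH: carbonyl C bonded to C and –OH → carboxylic acid.
  COOH: –COOH: carbonyl C bonded to –OH and C → carboxylic acid (the –OH is not a separate alcohol).
Aldehyde appears at: CH(CHO), CH(CHO), CH(CHO), CH(CHO) → 4.

4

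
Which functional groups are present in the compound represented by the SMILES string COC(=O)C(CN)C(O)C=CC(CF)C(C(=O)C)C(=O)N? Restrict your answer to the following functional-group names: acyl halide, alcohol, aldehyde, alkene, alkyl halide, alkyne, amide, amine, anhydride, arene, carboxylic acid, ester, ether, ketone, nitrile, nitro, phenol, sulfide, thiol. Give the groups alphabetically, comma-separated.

CH3O–C(=O)–: carbonyl C bonded to C and to –OCH3 → ester (not ketone + ether).
pendant –CH2NH2: N on sp³ C, no adjacent C=O → amine.
–OH on an sp³ carbon → alcohol (secondary).
C=C double bond → alkene.
pendant –CH2X: halogen on sp³ carbon → alkyl halide.
pendant –COCH3: carbonyl C bonded to two carbons → ketone.
–C(=O)NH2: carbonyl C bonded to C and to N → amide (the N is not a separate amine).

alcohol, alkene, alkyl halide, amide, amine, ester, ketone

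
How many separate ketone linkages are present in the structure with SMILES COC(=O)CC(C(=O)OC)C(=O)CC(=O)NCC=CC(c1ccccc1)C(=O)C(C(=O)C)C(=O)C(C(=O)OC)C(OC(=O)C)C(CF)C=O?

Working along the chain:
  CH3OOC: CH3O–C(=O)–: carbonyl C bonded to C and to –OCH3 → ester (not ketone + ether).
  CH(COOCH3): pendant –COOCH3: carbonyl C bonded to C and –OCH3 → ester.
  CO: –C(=O)– with carbon on both sides → ketone.
  CH2CONHCH2: –C(=O)–N– linkage → amide (the N is not an amine).
  CH=CH: C=C double bond → alkene.
  CH(C6H5): pendant –C6H5: benzene ring → arene.
  CO: –C(=O)– with carbon on both sides → ketone.
  CH(COCH3): pendant –COCH3: carbonyl C bonded to two carbons → ketone.
  CO: –C(=O)– with carbon on both sides → ketone.
  CH(COOCH3): pendant –COOCH3: carbonyl C bonded to C and –OCH3 → ester.
  CH(OCOCH3): pendant –OC(=O)CH3: an acyloxy group → ester.
  CH(CH2F): pendant –CH2X: halogen on sp³ carbon → alkyl halide.
  CHO: terminal –CHO: carbonyl C bonded to H and C → aldehyde.
Ketone appears at: CO, CO, CH(COCH3), CO → 4.

4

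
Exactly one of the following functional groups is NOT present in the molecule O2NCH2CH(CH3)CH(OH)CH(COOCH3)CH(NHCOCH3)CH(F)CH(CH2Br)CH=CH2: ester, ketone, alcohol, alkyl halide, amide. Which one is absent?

ketone

amide: present (CH(NHCOCH3) — pendant –NHC(=O)CH3: N bonded to a carbonyl → amide (not amine)).
alkyl halide: present (CH(F) — halogen on an sp³ carbon → alkyl halide).
ester: present (CH(COOCH3) — pendant –COOCH3: carbonyl C bonded to C and –OCH3 → ester).
alcohol: present (CH(OH) — –OH on an sp³ carbon → alcohol (secondary)).
ketone: absent. In CH(COOCH3), the C=O is bonded to an –O–C group, which defines an ester, not a ketone. In CH(NHCOCH3), the C=O is bonded to nitrogen, which defines an amide, not a ketone.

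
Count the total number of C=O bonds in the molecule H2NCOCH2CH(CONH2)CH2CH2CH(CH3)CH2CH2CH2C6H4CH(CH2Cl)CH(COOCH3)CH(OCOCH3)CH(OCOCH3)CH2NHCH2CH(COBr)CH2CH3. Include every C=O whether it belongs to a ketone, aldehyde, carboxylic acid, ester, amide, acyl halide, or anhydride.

6

H2NCO: amide, 1 C=O (running total 1).
CH(CONH2): amide, 1 C=O (running total 2).
CH(COOCH3): ester, 1 C=O (running total 3).
CH(OCOCH3): ester, 1 C=O (running total 4).
CH(OCOCH3): ester, 1 C=O (running total 5).
CH(COBr): acyl halide, 1 C=O (running total 6).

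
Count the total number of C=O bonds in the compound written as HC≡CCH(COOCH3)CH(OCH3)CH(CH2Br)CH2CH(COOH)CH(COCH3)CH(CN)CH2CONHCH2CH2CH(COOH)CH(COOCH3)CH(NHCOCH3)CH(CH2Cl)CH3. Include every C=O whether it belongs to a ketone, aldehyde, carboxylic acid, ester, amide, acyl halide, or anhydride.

CH(COOCH3): ester, 1 C=O (running total 1).
CH(COOH): carboxylic acid, 1 C=O (running total 2).
CH(COCH3): ketone, 1 C=O (running total 3).
CH2CONHCH2: amide, 1 C=O (running total 4).
CH(COOH): carboxylic acid, 1 C=O (running total 5).
CH(COOCH3): ester, 1 C=O (running total 6).
CH(NHCOCH3): amide, 1 C=O (running total 7).

7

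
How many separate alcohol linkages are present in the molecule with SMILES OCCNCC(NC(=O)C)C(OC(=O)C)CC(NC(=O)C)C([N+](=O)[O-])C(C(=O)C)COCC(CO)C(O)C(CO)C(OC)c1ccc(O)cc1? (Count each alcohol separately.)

4

Reading the structure from left to right:
  HOCH2: HO– on an sp³ carbon → alcohol.
  CH2NHCH2: C–N–C with sp³ carbons and no adjacent C=O → amine (secondary).
  CH(NHCOCH3): pendant –NHC(=O)CH3: N bonded to a carbonyl → amide (not amine).
  CH(OCOCH3): pendant –OC(=O)CH3: an acyloxy group → ester.
  CH(NHCOCH3): pendant –NHC(=O)CH3: N bonded to a carbonyl → amide (not amine).
  CH(NO2): –NO2 on an sp³ carbon → nitro (the N=O is not a carbonyl).
  CH(COCH3): pendant –COCH3: carbonyl C bonded to two carbons → ketone.
  CH2OCH2: C–O–C with sp³ carbons on both sides and no adjacent C=O → ether.
  CH(CH2OH): pendant –CH2OH on an sp³ backbone C → alcohol.
  CH(OH): –OH on an sp³ carbon → alcohol (secondary).
  CH(CH2OH): pendant –CH2OH on an sp³ backbone C → alcohol.
  CH(OCH3): pendant –OCH3: C–O–C with sp³ C, no adjacent C=O → ether.
  C6H4OH: –OH attached directly to an aromatic ring → phenol (not alcohol); the ring itself is an arene.
Alcohol appears at: HOCH2, CH(CH2OH), CH(OH), CH(CH2OH) → 4.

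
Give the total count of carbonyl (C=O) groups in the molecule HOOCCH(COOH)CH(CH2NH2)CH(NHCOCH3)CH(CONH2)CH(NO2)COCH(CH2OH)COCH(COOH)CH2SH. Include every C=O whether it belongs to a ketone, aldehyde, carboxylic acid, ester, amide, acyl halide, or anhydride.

7

HOOC: carboxylic acid, 1 C=O (running total 1).
CH(COOH): carboxylic acid, 1 C=O (running total 2).
CH(NHCOCH3): amide, 1 C=O (running total 3).
CH(CONH2): amide, 1 C=O (running total 4).
CO: ketone, 1 C=O (running total 5).
CO: ketone, 1 C=O (running total 6).
CH(COOH): carboxylic acid, 1 C=O (running total 7).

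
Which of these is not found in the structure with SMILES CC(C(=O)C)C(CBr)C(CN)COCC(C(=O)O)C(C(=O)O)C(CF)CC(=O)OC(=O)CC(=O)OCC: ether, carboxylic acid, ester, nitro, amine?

ester: present (COOCH2CH3 — –C(=O)OCH2CH3: carbonyl C bonded to C and to –OEt → ester).
amine: present (CH(CH2NH2) — pendant –CH2NH2: N on sp³ C, no adjacent C=O → amine).
ether: present (CH2OCH2 — C–O–C with sp³ carbons on both sides and no adjacent C=O → ether).
carboxylic acid: present (CH(COOH) — pendant –COOH: carbonyl C bonded to C and –OH → carboxylic acid).
nitro: no segment matches this pattern.

nitro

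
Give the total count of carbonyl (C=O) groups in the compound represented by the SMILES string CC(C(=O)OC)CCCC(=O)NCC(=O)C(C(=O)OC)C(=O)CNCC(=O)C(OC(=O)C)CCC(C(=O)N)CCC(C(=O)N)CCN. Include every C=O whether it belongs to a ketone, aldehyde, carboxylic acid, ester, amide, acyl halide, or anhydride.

CH(COOCH3): ester, 1 C=O (running total 1).
CH2CONHCH2: amide, 1 C=O (running total 2).
CO: ketone, 1 C=O (running total 3).
CH(COOCH3): ester, 1 C=O (running total 4).
CO: ketone, 1 C=O (running total 5).
CO: ketone, 1 C=O (running total 6).
CH(OCOCH3): ester, 1 C=O (running total 7).
CH(CONH2): amide, 1 C=O (running total 8).
CH(CONH2): amide, 1 C=O (running total 9).

9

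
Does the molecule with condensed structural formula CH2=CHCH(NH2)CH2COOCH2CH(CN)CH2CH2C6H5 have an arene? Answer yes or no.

yes

Working along the chain:
  CH2=CH: C=C double bond → alkene.
  CH(NH2): –NH2 on an sp³ carbon with no adjacent C=O → amine.
  CH2COOCH2: –C(=O)–O–C with C on the carbonyl side → ester.
  CH(CN): pendant –C≡N: nitrile.
  C6H5: –C6H5 phenyl ring → arene.
The C6H5 segment supplies the arene: –C6H5 phenyl ring → arene.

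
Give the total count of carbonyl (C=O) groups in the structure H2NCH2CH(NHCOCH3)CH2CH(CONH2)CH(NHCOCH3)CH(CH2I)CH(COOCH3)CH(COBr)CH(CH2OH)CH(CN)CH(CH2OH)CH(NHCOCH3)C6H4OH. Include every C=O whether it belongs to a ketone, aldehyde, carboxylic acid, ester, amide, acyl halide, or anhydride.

6

CH(NHCOCH3): amide, 1 C=O (running total 1).
CH(CONH2): amide, 1 C=O (running total 2).
CH(NHCOCH3): amide, 1 C=O (running total 3).
CH(COOCH3): ester, 1 C=O (running total 4).
CH(COBr): acyl halide, 1 C=O (running total 5).
CH(NHCOCH3): amide, 1 C=O (running total 6).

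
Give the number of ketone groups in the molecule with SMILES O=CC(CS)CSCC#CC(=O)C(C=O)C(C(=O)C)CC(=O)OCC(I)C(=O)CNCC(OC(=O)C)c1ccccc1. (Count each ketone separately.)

Working along the chain:
  OHC: terminal –CHO: carbonyl C bonded to H and C → aldehyde.
  CH(CH2SH): pendant –CH2SH → thiol.
  CH2SCH2: C–S–C linkage → sulfide (thioether).
  C≡C: C≡C triple bond → alkyne.
  CO: –C(=O)– with carbon on both sides → ketone.
  CH(CHO): pendant –CHO: carbonyl C bonded to C and H → aldehyde.
  CH(COCH3): pendant –COCH3: carbonyl C bonded to two carbons → ketone.
  CH2COOCH2: –C(=O)–O–C with C on the carbonyl side → ester.
  CH(I): halogen on an sp³ carbon → alkyl halide.
  CO: –C(=O)– with carbon on both sides → ketone.
  CH2NHCH2: C–N–C with sp³ carbons and no adjacent C=O → amine (secondary).
  CH(OCOCH3): pendant –OC(=O)CH3: an acyloxy group → ester.
  C6H5: –C6H5 phenyl ring → arene.
Ketone appears at: CO, CH(COCH3), CO → 3.

3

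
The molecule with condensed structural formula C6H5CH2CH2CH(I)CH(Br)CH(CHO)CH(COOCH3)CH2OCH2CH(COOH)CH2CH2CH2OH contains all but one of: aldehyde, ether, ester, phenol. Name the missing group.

phenol

aldehyde: present (CH(CHO) — pendant –CHO: carbonyl C bonded to C and H → aldehyde).
ether: present (CH2OCH2 — C–O–C with sp³ carbons on both sides and no adjacent C=O → ether).
ester: present (CH(COOCH3) — pendant –COOCH3: carbonyl C bonded to C and –OCH3 → ester).
phenol: absent. In CH2OH, the –OH is on an sp³ carbon, not on an aromatic ring, so it is an alcohol.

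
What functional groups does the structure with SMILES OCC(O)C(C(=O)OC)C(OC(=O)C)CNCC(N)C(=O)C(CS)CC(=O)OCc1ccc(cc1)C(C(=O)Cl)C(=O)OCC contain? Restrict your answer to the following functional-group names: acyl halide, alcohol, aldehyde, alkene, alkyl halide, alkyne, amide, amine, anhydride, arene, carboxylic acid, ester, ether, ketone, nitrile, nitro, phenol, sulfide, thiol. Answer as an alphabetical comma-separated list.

Reading the structure from left to right:
  HOCH2: HO– on an sp³ carbon → alcohol.
  CH(OH): –OH on an sp³ carbon → alcohol (secondary).
  CH(COOCH3): pendant –COOCH3: carbonyl C bonded to C and –OCH3 → ester.
  CH(OCOCH3): pendant –OC(=O)CH3: an acyloxy group → ester.
  CH2NHCH2: C–N–C with sp³ carbons and no adjacent C=O → amine (secondary).
  CH(NH2): –NH2 on an sp³ carbon with no adjacent C=O → amine.
  CO: –C(=O)– with carbon on both sides → ketone.
  CH(CH2SH): pendant –CH2SH → thiol.
  CH2COOCH2: –C(=O)–O–C with C on the carbonyl side → ester.
  C6H4: para-disubstituted benzene ring → arene.
  CH(COCl): pendant –C(=O)X: carbonyl C bonded to C and halogen → acyl halide.
  COOCH2CH3: –C(=O)OCH2CH3: carbonyl C bonded to C and to –OEt → ester.

acyl halide, alcohol, amine, arene, ester, ketone, thiol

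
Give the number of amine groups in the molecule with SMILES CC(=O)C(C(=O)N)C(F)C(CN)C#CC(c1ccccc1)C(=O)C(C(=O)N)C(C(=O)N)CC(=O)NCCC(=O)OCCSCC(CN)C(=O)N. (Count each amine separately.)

2

–C(=O)– with carbon on both sides → ketone.
pendant –CONH2: carbonyl C bonded to C and N → amide.
halogen on an sp³ carbon → alkyl halide.
pendant –CH2NH2: N on sp³ C, no adjacent C=O → amine.
C≡C triple bond → alkyne.
pendant –C6H5: benzene ring → arene.
–C(=O)– with carbon on both sides → ketone.
pendant –CONH2: carbonyl C bonded to C and N → amide.
pendant –CONH2: carbonyl C bonded to C and N → amide.
–C(=O)–N– linkage → amide (the N is not an amine).
–C(=O)–O–C with C on the carbonyl side → ester.
C–S–C linkage → sulfide (thioether).
pendant –CH2NH2: N on sp³ C, no adjacent C=O → amine.
–C(=O)NH2: carbonyl C bonded to C and to N → amide (the N is not a separate amine).
Amine appears at: CH(CH2NH2), CH(CH2NH2) → 2.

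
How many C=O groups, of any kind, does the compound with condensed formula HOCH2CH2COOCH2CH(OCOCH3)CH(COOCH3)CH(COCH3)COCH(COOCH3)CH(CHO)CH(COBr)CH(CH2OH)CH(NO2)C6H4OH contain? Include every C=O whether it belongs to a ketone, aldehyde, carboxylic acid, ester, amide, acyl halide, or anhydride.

CH2COOCH2: ester, 1 C=O (running total 1).
CH(OCOCH3): ester, 1 C=O (running total 2).
CH(COOCH3): ester, 1 C=O (running total 3).
CH(COCH3): ketone, 1 C=O (running total 4).
CO: ketone, 1 C=O (running total 5).
CH(COOCH3): ester, 1 C=O (running total 6).
CH(CHO): aldehyde, 1 C=O (running total 7).
CH(COBr): acyl halide, 1 C=O (running total 8).

8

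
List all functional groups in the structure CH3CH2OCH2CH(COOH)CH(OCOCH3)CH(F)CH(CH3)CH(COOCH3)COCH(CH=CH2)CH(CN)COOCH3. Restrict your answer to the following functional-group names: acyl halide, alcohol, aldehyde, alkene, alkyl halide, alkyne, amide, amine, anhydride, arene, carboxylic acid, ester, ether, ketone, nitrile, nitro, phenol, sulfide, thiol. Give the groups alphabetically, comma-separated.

alkene, alkyl halide, carboxylic acid, ester, ether, ketone, nitrile

Reading the structure from left to right:
  CH2OCH2: C–O–C with sp³ carbons on both sides and no adjacent C=O → ether.
  CH(COOH): pendant –COOH: carbonyl C bonded to C and –OH → carboxylic acid.
  CH(OCOCH3): pendant –OC(=O)CH3: an acyloxy group → ester.
  CH(F): halogen on an sp³ carbon → alkyl halide.
  CH(COOCH3): pendant –COOCH3: carbonyl C bonded to C and –OCH3 → ester.
  CO: –C(=O)– with carbon on both sides → ketone.
  CH(CH=CH2): pendant –CH=CH2: C=C double bond → alkene.
  CH(CN): pendant –C≡N: nitrile.
  COOCH3: –C(=O)OCH3: carbonyl C bonded to C and to –OCH3 → ester (not ketone + ether).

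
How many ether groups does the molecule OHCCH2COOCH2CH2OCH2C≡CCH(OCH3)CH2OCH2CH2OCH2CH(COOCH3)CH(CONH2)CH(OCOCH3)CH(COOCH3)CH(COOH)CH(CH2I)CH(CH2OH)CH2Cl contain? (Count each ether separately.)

4

Reading the structure from left to right:
  OHC: terminal –CHO: carbonyl C bonded to H and C → aldehyde.
  CH2COOCH2: –C(=O)–O–C with C on the carbonyl side → ester.
  CH2OCH2: C–O–C with sp³ carbons on both sides and no adjacent C=O → ether.
  C≡C: C≡C triple bond → alkyne.
  CH(OCH3): pendant –OCH3: C–O–C with sp³ C, no adjacent C=O → ether.
  CH2OCH2: C–O–C with sp³ carbons on both sides and no adjacent C=O → ether.
  CH2OCH2: C–O–C with sp³ carbons on both sides and no adjacent C=O → ether.
  CH(COOCH3): pendant –COOCH3: carbonyl C bonded to C and –OCH3 → ester.
  CH(CONH2): pendant –CONH2: carbonyl C bonded to C and N → amide.
  CH(OCOCH3): pendant –OC(=O)CH3: an acyloxy group → ester.
  CH(COOCH3): pendant –COOCH3: carbonyl C bonded to C and –OCH3 → ester.
  CH(COOH): pendant –COOH: carbonyl C bonded to C and –OH → carboxylic acid.
  CH(CH2I): pendant –CH2X: halogen on sp³ carbon → alkyl halide.
  CH(CH2OH): pendant –CH2OH on an sp³ backbone C → alcohol.
  CH2Cl: halogen on an sp³ carbon → alkyl halide.
Ether appears at: CH2OCH2, CH(OCH3), CH2OCH2, CH2OCH2 → 4.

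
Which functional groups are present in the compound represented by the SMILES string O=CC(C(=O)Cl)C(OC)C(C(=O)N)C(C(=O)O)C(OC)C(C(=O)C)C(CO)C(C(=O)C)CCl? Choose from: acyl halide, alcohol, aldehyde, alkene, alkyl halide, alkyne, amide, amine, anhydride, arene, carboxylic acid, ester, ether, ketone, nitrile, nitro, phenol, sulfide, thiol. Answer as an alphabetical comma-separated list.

Taking each segment in turn:
  OHC: terminal –CHO: carbonyl C bonded to H and C → aldehyde.
  CH(COCl): pendant –C(=O)X: carbonyl C bonded to C and halogen → acyl halide.
  CH(OCH3): pendant –OCH3: C–O–C with sp³ C, no adjacent C=O → ether.
  CH(CONH2): pendant –CONH2: carbonyl C bonded to C and N → amide.
  CH(COOH): pendant –COOH: carbonyl C bonded to C and –OH → carboxylic acid.
  CH(OCH3): pendant –OCH3: C–O–C with sp³ C, no adjacent C=O → ether.
  CH(COCH3): pendant –COCH3: carbonyl C bonded to two carbons → ketone.
  CH(CH2OH): pendant –CH2OH on an sp³ backbone C → alcohol.
  CH(COCH3): pendant –COCH3: carbonyl C bonded to two carbons → ketone.
  CH2Cl: halogen on an sp³ carbon → alkyl halide.

acyl halide, alcohol, aldehyde, alkyl halide, amide, carboxylic acid, ether, ketone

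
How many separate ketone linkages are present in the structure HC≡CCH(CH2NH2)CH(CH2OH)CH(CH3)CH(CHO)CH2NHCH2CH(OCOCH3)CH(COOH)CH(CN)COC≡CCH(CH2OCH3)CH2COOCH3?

1

C≡C triple bond → alkyne.
pendant –CH2NH2: N on sp³ C, no adjacent C=O → amine.
pendant –CH2OH on an sp³ backbone C → alcohol.
pendant –CHO: carbonyl C bonded to C and H → aldehyde.
C–N–C with sp³ carbons and no adjacent C=O → amine (secondary).
pendant –OC(=O)CH3: an acyloxy group → ester.
pendant –COOH: carbonyl C bonded to C and –OH → carboxylic acid.
pendant –C≡N: nitrile.
–C(=O)– with carbon on both sides → ketone.
C≡C triple bond → alkyne.
pendant –CH2OCH3: C–O–C linkage → ether.
–C(=O)OCH3: carbonyl C bonded to C and to –OCH3 → ester (not ketone + ether).
Ketone appears at: CO → 1.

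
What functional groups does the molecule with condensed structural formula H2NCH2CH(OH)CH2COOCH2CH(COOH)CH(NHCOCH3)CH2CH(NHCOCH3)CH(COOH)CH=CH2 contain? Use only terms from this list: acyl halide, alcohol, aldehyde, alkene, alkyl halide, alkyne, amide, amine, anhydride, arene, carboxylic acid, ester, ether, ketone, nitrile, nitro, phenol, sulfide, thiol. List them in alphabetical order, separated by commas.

–NH2 on an sp³ carbon with no adjacent C=O → amine.
–OH on an sp³ carbon → alcohol (secondary).
–C(=O)–O–C with C on the carbonyl side → ester.
pendant –COOH: carbonyl C bonded to C and –OH → carboxylic acid.
pendant –NHC(=O)CH3: N bonded to a carbonyl → amide (not amine).
pendant –NHC(=O)CH3: N bonded to a carbonyl → amide (not amine).
pendant –COOH: carbonyl C bonded to C and –OH → carboxylic acid.
C=C double bond → alkene.

alcohol, alkene, amide, amine, carboxylic acid, ester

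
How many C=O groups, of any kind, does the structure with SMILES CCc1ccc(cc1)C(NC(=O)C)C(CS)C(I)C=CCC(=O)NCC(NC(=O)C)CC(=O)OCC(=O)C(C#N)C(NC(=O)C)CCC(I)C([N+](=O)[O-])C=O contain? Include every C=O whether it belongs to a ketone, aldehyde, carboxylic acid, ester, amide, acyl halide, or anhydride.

CH(NHCOCH3): amide, 1 C=O (running total 1).
CH2CONHCH2: amide, 1 C=O (running total 2).
CH(NHCOCH3): amide, 1 C=O (running total 3).
CH2COOCH2: ester, 1 C=O (running total 4).
CO: ketone, 1 C=O (running total 5).
CH(NHCOCH3): amide, 1 C=O (running total 6).
CHO: aldehyde, 1 C=O (running total 7).

7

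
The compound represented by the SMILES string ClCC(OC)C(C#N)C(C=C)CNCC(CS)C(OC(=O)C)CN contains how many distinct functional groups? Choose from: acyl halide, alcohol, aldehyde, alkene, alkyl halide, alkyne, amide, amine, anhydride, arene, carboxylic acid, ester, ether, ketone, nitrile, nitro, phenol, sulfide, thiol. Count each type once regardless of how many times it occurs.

7

halogen on an sp³ carbon → alkyl halide.
pendant –OCH3: C–O–C with sp³ C, no adjacent C=O → ether.
pendant –C≡N: nitrile.
pendant –CH=CH2: C=C double bond → alkene.
C–N–C with sp³ carbons and no adjacent C=O → amine (secondary).
pendant –CH2SH → thiol.
pendant –OC(=O)CH3: an acyloxy group → ester.
–NH2 on an sp³ carbon with no adjacent C=O → amine.
Distinct types present: alkene, alkyl halide, amine, ester, ether, nitrile, thiol.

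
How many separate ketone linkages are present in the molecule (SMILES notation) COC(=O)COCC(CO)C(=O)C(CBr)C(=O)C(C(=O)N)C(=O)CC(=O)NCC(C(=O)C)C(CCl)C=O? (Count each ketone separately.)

4

CH3O–C(=O)–: carbonyl C bonded to C and to –OCH3 → ester (not ketone + ether).
C–O–C with sp³ carbons on both sides and no adjacent C=O → ether.
pendant –CH2OH on an sp³ backbone C → alcohol.
–C(=O)– with carbon on both sides → ketone.
pendant –CH2X: halogen on sp³ carbon → alkyl halide.
–C(=O)– with carbon on both sides → ketone.
pendant –CONH2: carbonyl C bonded to C and N → amide.
–C(=O)– with carbon on both sides → ketone.
–C(=O)–N– linkage → amide (the N is not an amine).
pendant –COCH3: carbonyl C bonded to two carbons → ketone.
pendant –CH2X: halogen on sp³ carbon → alkyl halide.
terminal –CHO: carbonyl C bonded to H and C → aldehyde.
Ketone appears at: CO, CO, CO, CH(COCH3) → 4.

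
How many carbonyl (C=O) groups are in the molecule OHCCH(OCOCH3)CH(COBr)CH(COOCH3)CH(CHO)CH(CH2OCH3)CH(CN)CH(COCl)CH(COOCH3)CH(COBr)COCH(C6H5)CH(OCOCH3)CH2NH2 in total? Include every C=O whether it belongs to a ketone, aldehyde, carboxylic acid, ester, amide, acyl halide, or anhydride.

OHC: aldehyde, 1 C=O (running total 1).
CH(OCOCH3): ester, 1 C=O (running total 2).
CH(COBr): acyl halide, 1 C=O (running total 3).
CH(COOCH3): ester, 1 C=O (running total 4).
CH(CHO): aldehyde, 1 C=O (running total 5).
CH(COCl): acyl halide, 1 C=O (running total 6).
CH(COOCH3): ester, 1 C=O (running total 7).
CH(COBr): acyl halide, 1 C=O (running total 8).
CO: ketone, 1 C=O (running total 9).
CH(OCOCH3): ester, 1 C=O (running total 10).

10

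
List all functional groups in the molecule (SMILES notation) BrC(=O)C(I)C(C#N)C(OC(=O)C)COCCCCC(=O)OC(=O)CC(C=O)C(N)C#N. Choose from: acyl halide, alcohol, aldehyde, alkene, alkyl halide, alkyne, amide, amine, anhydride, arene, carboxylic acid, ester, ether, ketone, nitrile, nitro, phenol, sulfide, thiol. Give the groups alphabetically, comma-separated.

acyl halide, aldehyde, alkyl halide, amine, anhydride, ester, ether, nitrile

Taking each segment in turn:
  BrCO: –C(=O)Br: carbonyl C bonded to C and to a halogen → acyl halide (not alkyl halide).
  CH(I): halogen on an sp³ carbon → alkyl halide.
  CH(CN): pendant –C≡N: nitrile.
  CH(OCOCH3): pendant –OC(=O)CH3: an acyloxy group → ester.
  CH2OCH2: C–O–C with sp³ carbons on both sides and no adjacent C=O → ether.
  CH2CO-O-COCH2: two acyl groups sharing one oxygen, –C(=O)–O–C(=O)– → anhydride.
  CH(CHO): pendant –CHO: carbonyl C bonded to C and H → aldehyde.
  CH(NH2): –NH2 on an sp³ carbon with no adjacent C=O → amine.
  CN: –C≡N: carbon triple-bonded to nitrogen → nitrile.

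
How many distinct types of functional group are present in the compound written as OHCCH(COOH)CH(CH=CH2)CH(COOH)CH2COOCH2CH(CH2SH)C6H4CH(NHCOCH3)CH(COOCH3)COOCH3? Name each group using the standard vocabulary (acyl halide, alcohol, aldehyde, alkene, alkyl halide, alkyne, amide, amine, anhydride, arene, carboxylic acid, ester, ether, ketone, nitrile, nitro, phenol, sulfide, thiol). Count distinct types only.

7

terminal –CHO: carbonyl C bonded to H and C → aldehyde.
pendant –COOH: carbonyl C bonded to C and –OH → carboxylic acid.
pendant –CH=CH2: C=C double bond → alkene.
pendant –COOH: carbonyl C bonded to C and –OH → carboxylic acid.
–C(=O)–O–C with C on the carbonyl side → ester.
pendant –CH2SH → thiol.
para-disubstituted benzene ring → arene.
pendant –NHC(=O)CH3: N bonded to a carbonyl → amide (not amine).
pendant –COOCH3: carbonyl C bonded to C and –OCH3 → ester.
–C(=O)OCH3: carbonyl C bonded to C and to –OCH3 → ester (not ketone + ether).
Distinct types present: aldehyde, alkene, amide, arene, carboxylic acid, ester, thiol.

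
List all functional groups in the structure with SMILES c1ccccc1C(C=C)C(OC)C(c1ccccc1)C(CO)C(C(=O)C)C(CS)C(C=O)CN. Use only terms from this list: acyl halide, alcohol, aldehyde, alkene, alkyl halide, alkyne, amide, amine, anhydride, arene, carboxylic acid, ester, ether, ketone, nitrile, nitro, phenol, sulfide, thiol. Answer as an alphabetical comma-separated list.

alcohol, aldehyde, alkene, amine, arene, ether, ketone, thiol

Reading the structure from left to right:
  C6H5: C6H5– phenyl ring → arene.
  CH(CH=CH2): pendant –CH=CH2: C=C double bond → alkene.
  CH(OCH3): pendant –OCH3: C–O–C with sp³ C, no adjacent C=O → ether.
  CH(C6H5): pendant –C6H5: benzene ring → arene.
  CH(CH2OH): pendant –CH2OH on an sp³ backbone C → alcohol.
  CH(COCH3): pendant –COCH3: carbonyl C bonded to two carbons → ketone.
  CH(CH2SH): pendant –CH2SH → thiol.
  CH(CHO): pendant –CHO: carbonyl C bonded to C and H → aldehyde.
  CH2NH2: –NH2 on an sp³ carbon with no adjacent C=O → amine.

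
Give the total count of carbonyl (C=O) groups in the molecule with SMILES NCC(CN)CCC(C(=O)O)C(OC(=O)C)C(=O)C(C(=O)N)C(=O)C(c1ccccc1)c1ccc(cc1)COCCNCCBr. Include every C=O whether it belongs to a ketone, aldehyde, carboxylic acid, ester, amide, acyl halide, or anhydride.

CH(COOH): carboxylic acid, 1 C=O (running total 1).
CH(OCOCH3): ester, 1 C=O (running total 2).
CO: ketone, 1 C=O (running total 3).
CH(CONH2): amide, 1 C=O (running total 4).
CO: ketone, 1 C=O (running total 5).

5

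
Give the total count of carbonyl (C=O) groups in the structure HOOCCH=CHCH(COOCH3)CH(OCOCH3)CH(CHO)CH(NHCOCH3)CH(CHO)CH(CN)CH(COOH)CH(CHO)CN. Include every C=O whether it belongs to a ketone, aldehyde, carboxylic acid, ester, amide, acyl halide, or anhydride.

8

HOOC: carboxylic acid, 1 C=O (running total 1).
CH(COOCH3): ester, 1 C=O (running total 2).
CH(OCOCH3): ester, 1 C=O (running total 3).
CH(CHO): aldehyde, 1 C=O (running total 4).
CH(NHCOCH3): amide, 1 C=O (running total 5).
CH(CHO): aldehyde, 1 C=O (running total 6).
CH(COOH): carboxylic acid, 1 C=O (running total 7).
CH(CHO): aldehyde, 1 C=O (running total 8).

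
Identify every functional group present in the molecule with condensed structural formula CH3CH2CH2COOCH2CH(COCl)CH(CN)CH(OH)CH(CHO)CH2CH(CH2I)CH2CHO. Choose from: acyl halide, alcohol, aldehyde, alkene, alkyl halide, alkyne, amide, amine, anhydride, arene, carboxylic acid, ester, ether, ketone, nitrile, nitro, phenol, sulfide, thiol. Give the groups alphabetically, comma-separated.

acyl halide, alcohol, aldehyde, alkyl halide, ester, nitrile

Working along the chain:
  CH2COOCH2: –C(=O)–O–C with C on the carbonyl side → ester.
  CH(COCl): pendant –C(=O)X: carbonyl C bonded to C and halogen → acyl halide.
  CH(CN): pendant –C≡N: nitrile.
  CH(OH): –OH on an sp³ carbon → alcohol (secondary).
  CH(CHO): pendant –CHO: carbonyl C bonded to C and H → aldehyde.
  CH(CH2I): pendant –CH2X: halogen on sp³ carbon → alkyl halide.
  CHO: terminal –CHO: carbonyl C bonded to H and C → aldehyde.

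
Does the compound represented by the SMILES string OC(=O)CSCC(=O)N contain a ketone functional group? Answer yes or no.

Working along the chain:
  HOOC: –COOH: carbonyl C bonded to –OH and C → carboxylic acid (the –OH is not a separate alcohol).
  CH2SCH2: C–S–C linkage → sulfide (thioether).
  CONH2: –C(=O)NH2: carbonyl C bonded to C and to N → amide (the N is not a separate amine).
In CONH2, the C=O is bonded to nitrogen, which defines an amide, not a ketone. In HOOC, the C=O bears an –OH, making it a carboxylic acid rather than a ketone.
The groups actually present are: amide, carboxylic acid, sulfide.

no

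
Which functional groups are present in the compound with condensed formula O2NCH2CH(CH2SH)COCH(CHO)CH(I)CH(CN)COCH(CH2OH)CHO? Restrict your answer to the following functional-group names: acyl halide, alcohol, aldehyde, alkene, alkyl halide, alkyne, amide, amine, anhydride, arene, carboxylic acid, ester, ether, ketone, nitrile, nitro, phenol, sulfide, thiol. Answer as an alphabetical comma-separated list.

Reading the structure from left to right:
  O2NCH2: –NO2 on carbon → nitro group.
  CH(CH2SH): pendant –CH2SH → thiol.
  CO: –C(=O)– with carbon on both sides → ketone.
  CH(CHO): pendant –CHO: carbonyl C bonded to C and H → aldehyde.
  CH(I): halogen on an sp³ carbon → alkyl halide.
  CH(CN): pendant –C≡N: nitrile.
  CO: –C(=O)– with carbon on both sides → ketone.
  CH(CH2OH): pendant –CH2OH on an sp³ backbone C → alcohol.
  CHO: terminal –CHO: carbonyl C bonded to H and C → aldehyde.

alcohol, aldehyde, alkyl halide, ketone, nitrile, nitro, thiol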